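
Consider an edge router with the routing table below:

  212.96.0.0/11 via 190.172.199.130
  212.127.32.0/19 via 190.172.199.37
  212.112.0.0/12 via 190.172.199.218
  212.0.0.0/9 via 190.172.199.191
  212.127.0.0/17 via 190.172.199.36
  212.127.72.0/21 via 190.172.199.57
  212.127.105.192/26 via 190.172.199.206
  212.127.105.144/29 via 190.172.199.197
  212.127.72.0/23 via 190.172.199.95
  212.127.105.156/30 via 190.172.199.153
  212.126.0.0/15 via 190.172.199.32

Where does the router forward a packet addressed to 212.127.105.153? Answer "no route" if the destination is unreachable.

190.172.199.36

Routes whose prefix contains 212.127.105.153:
  212.0.0.0/9 (212.0.0.0 - 212.127.255.255) -> 190.172.199.191
  212.96.0.0/11 (212.96.0.0 - 212.127.255.255) -> 190.172.199.130
  212.112.0.0/12 (212.112.0.0 - 212.127.255.255) -> 190.172.199.218
  212.126.0.0/15 (212.126.0.0 - 212.127.255.255) -> 190.172.199.32
  212.127.0.0/17 (212.127.0.0 - 212.127.127.255) -> 190.172.199.36
More-specific entries that do NOT match:
  212.127.105.156/30 (212.127.105.156 - 212.127.105.159) does not contain 212.127.105.153
  212.127.105.144/29 (212.127.105.144 - 212.127.105.151) does not contain 212.127.105.153
  212.127.105.192/26 (212.127.105.192 - 212.127.105.255) does not contain 212.127.105.153
  212.127.72.0/23 (212.127.72.0 - 212.127.73.255) does not contain 212.127.105.153
  212.127.72.0/21 (212.127.72.0 - 212.127.79.255) does not contain 212.127.105.153
  212.127.32.0/19 (212.127.32.0 - 212.127.63.255) does not contain 212.127.105.153
Longest matching prefix is /17 -> next hop 190.172.199.36.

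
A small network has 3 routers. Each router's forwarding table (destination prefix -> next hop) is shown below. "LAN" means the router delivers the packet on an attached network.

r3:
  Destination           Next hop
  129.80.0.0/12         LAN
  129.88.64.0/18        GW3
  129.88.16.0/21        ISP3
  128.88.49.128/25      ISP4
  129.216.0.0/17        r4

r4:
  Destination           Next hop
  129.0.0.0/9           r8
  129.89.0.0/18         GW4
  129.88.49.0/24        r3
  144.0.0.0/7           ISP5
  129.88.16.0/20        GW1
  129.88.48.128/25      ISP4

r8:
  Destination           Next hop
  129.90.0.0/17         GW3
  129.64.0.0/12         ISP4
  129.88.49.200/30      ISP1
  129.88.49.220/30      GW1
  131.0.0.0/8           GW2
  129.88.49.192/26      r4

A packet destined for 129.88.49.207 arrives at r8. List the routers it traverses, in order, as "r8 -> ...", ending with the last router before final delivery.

At r8: longest match for 129.88.49.207 is 129.88.49.192/26 -> r4
At r4: longest match for 129.88.49.207 is 129.88.49.0/24 -> r3
At r3: longest match for 129.88.49.207 is 129.80.0.0/12 -> LAN

r8 -> r4 -> r3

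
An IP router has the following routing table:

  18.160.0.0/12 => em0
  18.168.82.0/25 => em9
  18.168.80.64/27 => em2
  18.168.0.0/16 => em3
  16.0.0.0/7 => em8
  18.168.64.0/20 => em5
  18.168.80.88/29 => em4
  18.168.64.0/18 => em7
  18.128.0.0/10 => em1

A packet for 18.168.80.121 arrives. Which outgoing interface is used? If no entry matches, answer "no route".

Routes whose prefix contains 18.168.80.121:
  18.128.0.0/10 (18.128.0.0 - 18.191.255.255) -> em1
  18.160.0.0/12 (18.160.0.0 - 18.175.255.255) -> em0
  18.168.0.0/16 (18.168.0.0 - 18.168.255.255) -> em3
  18.168.64.0/18 (18.168.64.0 - 18.168.127.255) -> em7
More-specific entries that do NOT match:
  18.168.80.88/29 (18.168.80.88 - 18.168.80.95) does not contain 18.168.80.121
  18.168.80.64/27 (18.168.80.64 - 18.168.80.95) does not contain 18.168.80.121
  18.168.82.0/25 (18.168.82.0 - 18.168.82.127) does not contain 18.168.80.121
  18.168.64.0/20 (18.168.64.0 - 18.168.79.255) does not contain 18.168.80.121
Longest matching prefix is /18 -> interface em7.

em7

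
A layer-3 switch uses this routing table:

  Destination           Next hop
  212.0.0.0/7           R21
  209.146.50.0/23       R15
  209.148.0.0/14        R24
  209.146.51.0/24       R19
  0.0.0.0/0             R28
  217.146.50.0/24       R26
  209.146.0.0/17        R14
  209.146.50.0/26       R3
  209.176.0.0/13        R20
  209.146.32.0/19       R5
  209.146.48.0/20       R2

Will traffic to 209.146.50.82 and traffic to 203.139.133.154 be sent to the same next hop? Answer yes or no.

no

209.146.50.82: longest match 209.146.50.0/23 -> R15
203.139.133.154: longest match 0.0.0.0/0 -> R28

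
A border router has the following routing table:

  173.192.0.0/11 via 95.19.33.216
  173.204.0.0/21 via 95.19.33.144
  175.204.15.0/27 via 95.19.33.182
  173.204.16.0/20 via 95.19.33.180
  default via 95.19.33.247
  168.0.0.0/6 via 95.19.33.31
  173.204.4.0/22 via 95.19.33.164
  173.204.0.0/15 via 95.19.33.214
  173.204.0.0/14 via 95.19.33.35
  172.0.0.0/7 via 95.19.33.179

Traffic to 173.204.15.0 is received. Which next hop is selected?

95.19.33.214

Routes whose prefix contains 173.204.15.0:
  0.0.0.0/0 (default, matches everything) -> 95.19.33.247
  172.0.0.0/7 (172.0.0.0 - 173.255.255.255) -> 95.19.33.179
  173.192.0.0/11 (173.192.0.0 - 173.223.255.255) -> 95.19.33.216
  173.204.0.0/14 (173.204.0.0 - 173.207.255.255) -> 95.19.33.35
  173.204.0.0/15 (173.204.0.0 - 173.205.255.255) -> 95.19.33.214
More-specific entries that do NOT match:
  175.204.15.0/27 (175.204.15.0 - 175.204.15.31) does not contain 173.204.15.0
  173.204.4.0/22 (173.204.4.0 - 173.204.7.255) does not contain 173.204.15.0
  173.204.0.0/21 (173.204.0.0 - 173.204.7.255) does not contain 173.204.15.0
  173.204.16.0/20 (173.204.16.0 - 173.204.31.255) does not contain 173.204.15.0
Longest matching prefix is /15 -> next hop 95.19.33.214.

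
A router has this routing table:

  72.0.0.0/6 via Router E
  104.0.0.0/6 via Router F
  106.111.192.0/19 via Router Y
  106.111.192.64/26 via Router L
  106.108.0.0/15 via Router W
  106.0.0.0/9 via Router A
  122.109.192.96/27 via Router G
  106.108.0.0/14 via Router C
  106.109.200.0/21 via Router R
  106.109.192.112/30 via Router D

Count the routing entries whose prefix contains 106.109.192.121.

4

Prefixes containing 106.109.192.121:
  104.0.0.0/6 (104.0.0.0 - 107.255.255.255)
  106.0.0.0/9 (106.0.0.0 - 106.127.255.255)
  106.108.0.0/14 (106.108.0.0 - 106.111.255.255)
  106.108.0.0/15 (106.108.0.0 - 106.109.255.255)
Total matching entries: 4.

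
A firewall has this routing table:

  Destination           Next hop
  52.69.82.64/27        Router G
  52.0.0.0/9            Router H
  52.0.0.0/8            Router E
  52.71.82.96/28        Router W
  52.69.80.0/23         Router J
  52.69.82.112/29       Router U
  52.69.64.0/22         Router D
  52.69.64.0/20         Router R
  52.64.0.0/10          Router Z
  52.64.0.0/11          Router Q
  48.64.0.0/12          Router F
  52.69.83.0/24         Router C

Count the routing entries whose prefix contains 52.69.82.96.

4

Prefixes containing 52.69.82.96:
  52.0.0.0/8 (52.0.0.0 - 52.255.255.255)
  52.0.0.0/9 (52.0.0.0 - 52.127.255.255)
  52.64.0.0/10 (52.64.0.0 - 52.127.255.255)
  52.64.0.0/11 (52.64.0.0 - 52.95.255.255)
Total matching entries: 4.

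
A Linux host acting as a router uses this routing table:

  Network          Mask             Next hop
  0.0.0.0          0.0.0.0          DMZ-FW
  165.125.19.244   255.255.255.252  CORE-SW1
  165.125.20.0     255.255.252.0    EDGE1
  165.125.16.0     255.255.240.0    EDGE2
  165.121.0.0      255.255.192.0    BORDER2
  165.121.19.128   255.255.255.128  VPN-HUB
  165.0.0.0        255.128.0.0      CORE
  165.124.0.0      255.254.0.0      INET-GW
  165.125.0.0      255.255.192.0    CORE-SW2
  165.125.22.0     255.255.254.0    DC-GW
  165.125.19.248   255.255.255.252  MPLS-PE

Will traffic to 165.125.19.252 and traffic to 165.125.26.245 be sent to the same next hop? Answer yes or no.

165.125.19.252: longest match 165.125.16.0/20 -> EDGE2
165.125.26.245: longest match 165.125.16.0/20 -> EDGE2

yes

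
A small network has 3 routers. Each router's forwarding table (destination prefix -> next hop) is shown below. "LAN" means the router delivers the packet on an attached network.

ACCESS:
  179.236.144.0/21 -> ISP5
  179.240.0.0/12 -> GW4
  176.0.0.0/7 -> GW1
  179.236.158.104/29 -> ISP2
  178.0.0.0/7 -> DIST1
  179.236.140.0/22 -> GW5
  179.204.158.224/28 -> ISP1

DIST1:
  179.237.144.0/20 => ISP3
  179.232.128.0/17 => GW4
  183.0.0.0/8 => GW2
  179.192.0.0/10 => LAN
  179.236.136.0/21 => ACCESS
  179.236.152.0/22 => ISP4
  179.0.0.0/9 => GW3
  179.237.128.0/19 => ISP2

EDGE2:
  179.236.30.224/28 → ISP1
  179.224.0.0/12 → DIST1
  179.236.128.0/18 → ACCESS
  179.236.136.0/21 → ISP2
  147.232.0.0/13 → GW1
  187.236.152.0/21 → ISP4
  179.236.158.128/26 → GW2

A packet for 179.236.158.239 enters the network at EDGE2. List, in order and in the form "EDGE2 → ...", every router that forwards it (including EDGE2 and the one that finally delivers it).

EDGE2 → ACCESS → DIST1

At EDGE2: longest match for 179.236.158.239 is 179.236.128.0/18 -> ACCESS
At ACCESS: longest match for 179.236.158.239 is 178.0.0.0/7 -> DIST1
At DIST1: longest match for 179.236.158.239 is 179.192.0.0/10 -> LAN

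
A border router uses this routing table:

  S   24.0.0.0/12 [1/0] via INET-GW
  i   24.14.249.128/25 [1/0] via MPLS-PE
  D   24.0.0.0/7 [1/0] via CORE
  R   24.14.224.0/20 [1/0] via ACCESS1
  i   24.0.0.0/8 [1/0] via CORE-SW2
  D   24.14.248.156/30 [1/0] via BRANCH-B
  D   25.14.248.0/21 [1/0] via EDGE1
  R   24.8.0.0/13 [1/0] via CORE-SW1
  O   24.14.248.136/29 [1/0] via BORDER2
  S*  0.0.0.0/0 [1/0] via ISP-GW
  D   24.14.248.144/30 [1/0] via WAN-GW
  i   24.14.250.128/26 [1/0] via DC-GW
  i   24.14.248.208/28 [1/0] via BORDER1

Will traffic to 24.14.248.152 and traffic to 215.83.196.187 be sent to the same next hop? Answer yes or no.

no

24.14.248.152: longest match 24.8.0.0/13 -> CORE-SW1
215.83.196.187: longest match 0.0.0.0/0 -> ISP-GW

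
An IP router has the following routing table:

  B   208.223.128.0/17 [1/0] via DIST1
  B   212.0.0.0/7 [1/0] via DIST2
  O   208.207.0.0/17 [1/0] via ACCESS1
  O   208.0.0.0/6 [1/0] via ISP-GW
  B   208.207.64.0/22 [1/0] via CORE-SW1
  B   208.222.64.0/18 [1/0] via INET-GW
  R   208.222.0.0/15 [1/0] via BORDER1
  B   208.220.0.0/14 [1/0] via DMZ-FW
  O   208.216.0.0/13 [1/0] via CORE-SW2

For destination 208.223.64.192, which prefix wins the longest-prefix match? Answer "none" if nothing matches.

208.222.0.0/15

Entries matching 208.223.64.192:
  208.0.0.0/6 (208.0.0.0 - 211.255.255.255)
  208.216.0.0/13 (208.216.0.0 - 208.223.255.255)
  208.220.0.0/14 (208.220.0.0 - 208.223.255.255)
  208.222.0.0/15 (208.222.0.0 - 208.223.255.255)
Most specific is 208.222.0.0/15.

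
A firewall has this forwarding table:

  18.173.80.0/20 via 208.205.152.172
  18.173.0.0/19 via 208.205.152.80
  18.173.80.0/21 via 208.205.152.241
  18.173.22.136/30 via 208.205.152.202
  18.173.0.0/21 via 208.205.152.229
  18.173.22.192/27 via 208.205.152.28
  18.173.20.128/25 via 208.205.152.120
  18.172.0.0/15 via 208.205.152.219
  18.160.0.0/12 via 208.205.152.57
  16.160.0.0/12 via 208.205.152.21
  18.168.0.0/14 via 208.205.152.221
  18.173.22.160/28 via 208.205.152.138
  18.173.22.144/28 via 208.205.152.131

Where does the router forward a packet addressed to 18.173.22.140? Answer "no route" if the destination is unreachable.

Routes whose prefix contains 18.173.22.140:
  18.160.0.0/12 (18.160.0.0 - 18.175.255.255) -> 208.205.152.57
  18.172.0.0/15 (18.172.0.0 - 18.173.255.255) -> 208.205.152.219
  18.173.0.0/19 (18.173.0.0 - 18.173.31.255) -> 208.205.152.80
More-specific entries that do NOT match:
  18.173.22.136/30 (18.173.22.136 - 18.173.22.139) does not contain 18.173.22.140
  18.173.22.160/28 (18.173.22.160 - 18.173.22.175) does not contain 18.173.22.140
  18.173.22.144/28 (18.173.22.144 - 18.173.22.159) does not contain 18.173.22.140
  18.173.22.192/27 (18.173.22.192 - 18.173.22.223) does not contain 18.173.22.140
  18.173.20.128/25 (18.173.20.128 - 18.173.20.255) does not contain 18.173.22.140
  18.173.80.0/21 (18.173.80.0 - 18.173.87.255) does not contain 18.173.22.140
  18.173.0.0/21 (18.173.0.0 - 18.173.7.255) does not contain 18.173.22.140
  18.173.80.0/20 (18.173.80.0 - 18.173.95.255) does not contain 18.173.22.140
Longest matching prefix is /19 -> next hop 208.205.152.80.

208.205.152.80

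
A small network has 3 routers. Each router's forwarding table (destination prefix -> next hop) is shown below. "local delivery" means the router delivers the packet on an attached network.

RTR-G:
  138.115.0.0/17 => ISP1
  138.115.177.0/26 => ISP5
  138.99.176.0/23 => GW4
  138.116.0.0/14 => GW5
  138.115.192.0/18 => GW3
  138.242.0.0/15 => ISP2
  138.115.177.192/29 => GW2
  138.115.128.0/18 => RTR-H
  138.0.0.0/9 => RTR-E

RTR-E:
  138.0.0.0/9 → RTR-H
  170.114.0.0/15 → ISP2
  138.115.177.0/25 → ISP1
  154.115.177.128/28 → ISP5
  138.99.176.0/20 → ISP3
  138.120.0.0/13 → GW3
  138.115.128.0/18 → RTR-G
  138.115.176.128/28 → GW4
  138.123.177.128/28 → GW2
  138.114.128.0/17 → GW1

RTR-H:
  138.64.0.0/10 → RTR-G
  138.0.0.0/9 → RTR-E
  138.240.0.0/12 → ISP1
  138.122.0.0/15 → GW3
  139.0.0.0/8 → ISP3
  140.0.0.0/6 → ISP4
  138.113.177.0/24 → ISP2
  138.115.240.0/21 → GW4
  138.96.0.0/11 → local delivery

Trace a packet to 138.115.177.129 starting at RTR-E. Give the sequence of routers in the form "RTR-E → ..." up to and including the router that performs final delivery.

RTR-E → RTR-G → RTR-H

At RTR-E: longest match for 138.115.177.129 is 138.115.128.0/18 -> RTR-G
At RTR-G: longest match for 138.115.177.129 is 138.115.128.0/18 -> RTR-H
At RTR-H: longest match for 138.115.177.129 is 138.96.0.0/11 -> local delivery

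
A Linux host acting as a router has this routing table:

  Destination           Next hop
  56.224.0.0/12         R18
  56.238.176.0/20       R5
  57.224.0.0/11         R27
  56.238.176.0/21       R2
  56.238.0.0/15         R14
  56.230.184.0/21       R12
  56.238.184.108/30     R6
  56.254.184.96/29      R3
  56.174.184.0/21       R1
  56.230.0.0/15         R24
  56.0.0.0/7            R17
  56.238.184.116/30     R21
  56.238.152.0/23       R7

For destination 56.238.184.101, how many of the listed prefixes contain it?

4

Prefixes containing 56.238.184.101:
  56.0.0.0/7 (56.0.0.0 - 57.255.255.255)
  56.224.0.0/12 (56.224.0.0 - 56.239.255.255)
  56.238.0.0/15 (56.238.0.0 - 56.239.255.255)
  56.238.176.0/20 (56.238.176.0 - 56.238.191.255)
Total matching entries: 4.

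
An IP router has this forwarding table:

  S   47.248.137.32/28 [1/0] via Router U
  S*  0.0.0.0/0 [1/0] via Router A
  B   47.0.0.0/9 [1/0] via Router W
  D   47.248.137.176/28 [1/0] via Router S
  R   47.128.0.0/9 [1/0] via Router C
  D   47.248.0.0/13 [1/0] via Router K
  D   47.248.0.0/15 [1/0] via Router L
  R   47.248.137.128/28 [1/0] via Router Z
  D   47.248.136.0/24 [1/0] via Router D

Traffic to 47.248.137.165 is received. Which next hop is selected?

Router L

Routes whose prefix contains 47.248.137.165:
  0.0.0.0/0 (default, matches everything) -> Router A
  47.128.0.0/9 (47.128.0.0 - 47.255.255.255) -> Router C
  47.248.0.0/13 (47.248.0.0 - 47.255.255.255) -> Router K
  47.248.0.0/15 (47.248.0.0 - 47.249.255.255) -> Router L
More-specific entries that do NOT match:
  47.248.137.32/28 (47.248.137.32 - 47.248.137.47) does not contain 47.248.137.165
  47.248.137.176/28 (47.248.137.176 - 47.248.137.191) does not contain 47.248.137.165
  47.248.137.128/28 (47.248.137.128 - 47.248.137.143) does not contain 47.248.137.165
  47.248.136.0/24 (47.248.136.0 - 47.248.136.255) does not contain 47.248.137.165
Longest matching prefix is /15 -> next hop Router L.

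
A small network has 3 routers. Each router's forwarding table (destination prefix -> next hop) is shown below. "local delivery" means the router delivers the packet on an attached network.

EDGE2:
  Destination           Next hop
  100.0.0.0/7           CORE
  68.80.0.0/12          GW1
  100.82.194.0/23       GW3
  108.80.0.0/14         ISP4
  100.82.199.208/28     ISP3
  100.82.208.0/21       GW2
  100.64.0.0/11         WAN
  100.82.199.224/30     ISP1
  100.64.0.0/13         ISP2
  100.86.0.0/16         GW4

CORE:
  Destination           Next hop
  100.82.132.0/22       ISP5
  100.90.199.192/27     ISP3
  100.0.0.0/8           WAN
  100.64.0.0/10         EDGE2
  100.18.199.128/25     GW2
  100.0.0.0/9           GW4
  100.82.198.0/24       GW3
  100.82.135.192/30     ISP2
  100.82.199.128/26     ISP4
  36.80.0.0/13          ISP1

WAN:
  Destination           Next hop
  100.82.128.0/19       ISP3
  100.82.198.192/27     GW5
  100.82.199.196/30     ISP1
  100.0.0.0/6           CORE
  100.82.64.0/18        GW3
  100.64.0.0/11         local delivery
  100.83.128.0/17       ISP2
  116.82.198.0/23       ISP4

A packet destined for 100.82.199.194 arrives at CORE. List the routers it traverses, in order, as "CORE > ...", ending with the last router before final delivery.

At CORE: longest match for 100.82.199.194 is 100.64.0.0/10 -> EDGE2
At EDGE2: longest match for 100.82.199.194 is 100.64.0.0/11 -> WAN
At WAN: longest match for 100.82.199.194 is 100.64.0.0/11 -> local delivery

CORE > EDGE2 > WAN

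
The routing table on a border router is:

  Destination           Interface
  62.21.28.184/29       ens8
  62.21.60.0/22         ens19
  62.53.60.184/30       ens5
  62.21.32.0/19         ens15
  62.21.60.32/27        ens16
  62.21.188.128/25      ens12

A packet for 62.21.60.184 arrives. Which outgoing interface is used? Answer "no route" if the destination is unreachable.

Routes whose prefix contains 62.21.60.184:
  62.21.32.0/19 (62.21.32.0 - 62.21.63.255) -> ens15
  62.21.60.0/22 (62.21.60.0 - 62.21.63.255) -> ens19
More-specific entries that do NOT match:
  62.53.60.184/30 (62.53.60.184 - 62.53.60.187) does not contain 62.21.60.184
  62.21.28.184/29 (62.21.28.184 - 62.21.28.191) does not contain 62.21.60.184
  62.21.60.32/27 (62.21.60.32 - 62.21.60.63) does not contain 62.21.60.184
  62.21.188.128/25 (62.21.188.128 - 62.21.188.255) does not contain 62.21.60.184
Longest matching prefix is /22 -> interface ens19.

ens19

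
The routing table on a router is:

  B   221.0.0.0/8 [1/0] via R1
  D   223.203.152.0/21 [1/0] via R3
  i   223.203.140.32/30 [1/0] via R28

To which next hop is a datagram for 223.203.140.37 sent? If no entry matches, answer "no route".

No entry's prefix contains 223.203.140.37; there is no default route.

no route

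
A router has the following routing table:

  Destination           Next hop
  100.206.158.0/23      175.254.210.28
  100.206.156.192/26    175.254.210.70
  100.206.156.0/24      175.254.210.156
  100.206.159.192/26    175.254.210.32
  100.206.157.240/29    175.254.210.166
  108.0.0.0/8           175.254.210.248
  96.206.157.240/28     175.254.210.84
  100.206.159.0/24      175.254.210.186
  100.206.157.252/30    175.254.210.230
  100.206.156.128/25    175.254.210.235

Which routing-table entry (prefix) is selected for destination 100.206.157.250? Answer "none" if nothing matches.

none

100.206.157.250 is outside every listed prefix and there is no default route.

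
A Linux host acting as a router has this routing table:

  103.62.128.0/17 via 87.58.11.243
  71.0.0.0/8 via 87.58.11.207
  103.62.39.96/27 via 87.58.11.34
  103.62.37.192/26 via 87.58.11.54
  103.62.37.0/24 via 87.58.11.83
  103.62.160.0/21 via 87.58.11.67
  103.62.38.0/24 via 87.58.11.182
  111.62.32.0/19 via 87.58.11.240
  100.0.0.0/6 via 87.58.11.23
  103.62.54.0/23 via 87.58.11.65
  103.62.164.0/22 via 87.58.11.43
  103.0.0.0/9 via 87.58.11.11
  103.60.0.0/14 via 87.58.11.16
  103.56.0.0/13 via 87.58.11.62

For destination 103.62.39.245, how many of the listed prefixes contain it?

4

Prefixes containing 103.62.39.245:
  100.0.0.0/6 (100.0.0.0 - 103.255.255.255)
  103.0.0.0/9 (103.0.0.0 - 103.127.255.255)
  103.56.0.0/13 (103.56.0.0 - 103.63.255.255)
  103.60.0.0/14 (103.60.0.0 - 103.63.255.255)
Total matching entries: 4.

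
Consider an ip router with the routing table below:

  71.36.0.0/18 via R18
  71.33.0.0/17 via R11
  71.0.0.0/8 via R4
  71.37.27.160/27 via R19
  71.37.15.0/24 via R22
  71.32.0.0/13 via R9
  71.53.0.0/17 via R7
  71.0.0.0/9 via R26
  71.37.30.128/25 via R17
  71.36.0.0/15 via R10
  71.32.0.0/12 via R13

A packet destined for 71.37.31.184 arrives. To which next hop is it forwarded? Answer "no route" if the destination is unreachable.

R10

Routes whose prefix contains 71.37.31.184:
  71.0.0.0/8 (71.0.0.0 - 71.255.255.255) -> R4
  71.0.0.0/9 (71.0.0.0 - 71.127.255.255) -> R26
  71.32.0.0/12 (71.32.0.0 - 71.47.255.255) -> R13
  71.32.0.0/13 (71.32.0.0 - 71.39.255.255) -> R9
  71.36.0.0/15 (71.36.0.0 - 71.37.255.255) -> R10
More-specific entries that do NOT match:
  71.37.27.160/27 (71.37.27.160 - 71.37.27.191) does not contain 71.37.31.184
  71.37.30.128/25 (71.37.30.128 - 71.37.30.255) does not contain 71.37.31.184
  71.37.15.0/24 (71.37.15.0 - 71.37.15.255) does not contain 71.37.31.184
  71.36.0.0/18 (71.36.0.0 - 71.36.63.255) does not contain 71.37.31.184
  71.33.0.0/17 (71.33.0.0 - 71.33.127.255) does not contain 71.37.31.184
  71.53.0.0/17 (71.53.0.0 - 71.53.127.255) does not contain 71.37.31.184
Longest matching prefix is /15 -> next hop R10.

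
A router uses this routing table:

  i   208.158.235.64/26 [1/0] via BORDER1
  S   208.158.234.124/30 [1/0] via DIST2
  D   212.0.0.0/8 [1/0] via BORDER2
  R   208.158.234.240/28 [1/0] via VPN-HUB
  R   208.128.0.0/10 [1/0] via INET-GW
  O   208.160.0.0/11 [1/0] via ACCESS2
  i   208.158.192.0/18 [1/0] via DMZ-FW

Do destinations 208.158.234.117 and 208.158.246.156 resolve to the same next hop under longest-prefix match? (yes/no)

208.158.234.117: longest match 208.158.192.0/18 -> DMZ-FW
208.158.246.156: longest match 208.158.192.0/18 -> DMZ-FW

yes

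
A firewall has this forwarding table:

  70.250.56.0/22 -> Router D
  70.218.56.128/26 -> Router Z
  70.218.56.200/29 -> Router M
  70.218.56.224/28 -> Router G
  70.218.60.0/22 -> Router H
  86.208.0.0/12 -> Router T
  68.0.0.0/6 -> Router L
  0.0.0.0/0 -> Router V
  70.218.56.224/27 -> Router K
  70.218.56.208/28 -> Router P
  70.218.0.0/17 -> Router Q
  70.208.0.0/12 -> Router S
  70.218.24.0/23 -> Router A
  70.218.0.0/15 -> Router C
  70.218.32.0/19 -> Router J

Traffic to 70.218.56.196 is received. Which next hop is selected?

Router J

Routes whose prefix contains 70.218.56.196:
  0.0.0.0/0 (default, matches everything) -> Router V
  68.0.0.0/6 (68.0.0.0 - 71.255.255.255) -> Router L
  70.208.0.0/12 (70.208.0.0 - 70.223.255.255) -> Router S
  70.218.0.0/15 (70.218.0.0 - 70.219.255.255) -> Router C
  70.218.0.0/17 (70.218.0.0 - 70.218.127.255) -> Router Q
  70.218.32.0/19 (70.218.32.0 - 70.218.63.255) -> Router J
More-specific entries that do NOT match:
  70.218.56.200/29 (70.218.56.200 - 70.218.56.207) does not contain 70.218.56.196
  70.218.56.224/28 (70.218.56.224 - 70.218.56.239) does not contain 70.218.56.196
  70.218.56.208/28 (70.218.56.208 - 70.218.56.223) does not contain 70.218.56.196
  70.218.56.224/27 (70.218.56.224 - 70.218.56.255) does not contain 70.218.56.196
  70.218.56.128/26 (70.218.56.128 - 70.218.56.191) does not contain 70.218.56.196
  70.218.24.0/23 (70.218.24.0 - 70.218.25.255) does not contain 70.218.56.196
  70.250.56.0/22 (70.250.56.0 - 70.250.59.255) does not contain 70.218.56.196
  70.218.60.0/22 (70.218.60.0 - 70.218.63.255) does not contain 70.218.56.196
Longest matching prefix is /19 -> next hop Router J.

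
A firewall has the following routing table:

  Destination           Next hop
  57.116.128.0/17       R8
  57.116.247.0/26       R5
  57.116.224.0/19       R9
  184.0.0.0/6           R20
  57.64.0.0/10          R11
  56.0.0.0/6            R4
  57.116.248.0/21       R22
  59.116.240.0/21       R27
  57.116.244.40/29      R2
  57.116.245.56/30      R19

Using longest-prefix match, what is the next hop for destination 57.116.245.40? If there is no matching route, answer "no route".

R9

Routes whose prefix contains 57.116.245.40:
  56.0.0.0/6 (56.0.0.0 - 59.255.255.255) -> R4
  57.64.0.0/10 (57.64.0.0 - 57.127.255.255) -> R11
  57.116.128.0/17 (57.116.128.0 - 57.116.255.255) -> R8
  57.116.224.0/19 (57.116.224.0 - 57.116.255.255) -> R9
More-specific entries that do NOT match:
  57.116.245.56/30 (57.116.245.56 - 57.116.245.59) does not contain 57.116.245.40
  57.116.244.40/29 (57.116.244.40 - 57.116.244.47) does not contain 57.116.245.40
  57.116.247.0/26 (57.116.247.0 - 57.116.247.63) does not contain 57.116.245.40
  57.116.248.0/21 (57.116.248.0 - 57.116.255.255) does not contain 57.116.245.40
  59.116.240.0/21 (59.116.240.0 - 59.116.247.255) does not contain 57.116.245.40
Longest matching prefix is /19 -> next hop R9.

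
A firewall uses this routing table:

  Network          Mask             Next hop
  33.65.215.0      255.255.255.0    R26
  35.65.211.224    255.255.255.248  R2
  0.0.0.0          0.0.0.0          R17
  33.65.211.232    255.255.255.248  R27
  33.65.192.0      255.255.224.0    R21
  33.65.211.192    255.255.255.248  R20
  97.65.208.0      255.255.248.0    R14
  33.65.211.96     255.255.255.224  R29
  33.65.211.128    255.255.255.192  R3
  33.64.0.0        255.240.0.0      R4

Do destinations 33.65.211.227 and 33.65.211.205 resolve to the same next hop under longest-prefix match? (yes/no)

yes

33.65.211.227: longest match 33.65.192.0/19 -> R21
33.65.211.205: longest match 33.65.192.0/19 -> R21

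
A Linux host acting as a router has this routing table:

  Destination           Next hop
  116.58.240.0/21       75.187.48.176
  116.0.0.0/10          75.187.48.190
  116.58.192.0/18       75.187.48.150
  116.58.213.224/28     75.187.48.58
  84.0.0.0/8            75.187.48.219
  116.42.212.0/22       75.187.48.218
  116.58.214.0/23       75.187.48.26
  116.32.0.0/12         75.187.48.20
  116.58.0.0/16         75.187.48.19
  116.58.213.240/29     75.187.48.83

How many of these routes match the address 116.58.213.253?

3

Prefixes containing 116.58.213.253:
  116.0.0.0/10 (116.0.0.0 - 116.63.255.255)
  116.58.0.0/16 (116.58.0.0 - 116.58.255.255)
  116.58.192.0/18 (116.58.192.0 - 116.58.255.255)
Total matching entries: 3.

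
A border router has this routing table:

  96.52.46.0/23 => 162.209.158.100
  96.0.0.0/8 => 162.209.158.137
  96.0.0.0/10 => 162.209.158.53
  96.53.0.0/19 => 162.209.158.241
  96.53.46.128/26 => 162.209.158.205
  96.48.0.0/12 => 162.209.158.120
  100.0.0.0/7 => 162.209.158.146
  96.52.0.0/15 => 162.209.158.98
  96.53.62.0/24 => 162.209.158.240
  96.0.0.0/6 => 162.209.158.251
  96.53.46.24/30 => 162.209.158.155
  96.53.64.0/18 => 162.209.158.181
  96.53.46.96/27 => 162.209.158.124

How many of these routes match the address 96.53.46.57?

5

Prefixes containing 96.53.46.57:
  96.0.0.0/6 (96.0.0.0 - 99.255.255.255)
  96.0.0.0/8 (96.0.0.0 - 96.255.255.255)
  96.0.0.0/10 (96.0.0.0 - 96.63.255.255)
  96.48.0.0/12 (96.48.0.0 - 96.63.255.255)
  96.52.0.0/15 (96.52.0.0 - 96.53.255.255)
Total matching entries: 5.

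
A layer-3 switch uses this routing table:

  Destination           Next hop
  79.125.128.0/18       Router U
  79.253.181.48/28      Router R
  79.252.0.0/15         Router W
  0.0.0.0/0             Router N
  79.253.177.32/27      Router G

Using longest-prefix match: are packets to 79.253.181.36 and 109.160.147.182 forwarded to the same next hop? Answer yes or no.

79.253.181.36: longest match 79.252.0.0/15 -> Router W
109.160.147.182: longest match 0.0.0.0/0 -> Router N

no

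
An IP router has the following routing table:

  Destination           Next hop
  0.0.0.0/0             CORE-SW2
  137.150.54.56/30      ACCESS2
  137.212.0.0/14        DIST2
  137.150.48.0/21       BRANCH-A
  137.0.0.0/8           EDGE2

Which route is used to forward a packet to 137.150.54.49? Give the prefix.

Entries matching 137.150.54.49:
  0.0.0.0/0 (default, matches everything)
  137.0.0.0/8 (137.0.0.0 - 137.255.255.255)
  137.150.48.0/21 (137.150.48.0 - 137.150.55.255)
Most specific is 137.150.48.0/21.

137.150.48.0/21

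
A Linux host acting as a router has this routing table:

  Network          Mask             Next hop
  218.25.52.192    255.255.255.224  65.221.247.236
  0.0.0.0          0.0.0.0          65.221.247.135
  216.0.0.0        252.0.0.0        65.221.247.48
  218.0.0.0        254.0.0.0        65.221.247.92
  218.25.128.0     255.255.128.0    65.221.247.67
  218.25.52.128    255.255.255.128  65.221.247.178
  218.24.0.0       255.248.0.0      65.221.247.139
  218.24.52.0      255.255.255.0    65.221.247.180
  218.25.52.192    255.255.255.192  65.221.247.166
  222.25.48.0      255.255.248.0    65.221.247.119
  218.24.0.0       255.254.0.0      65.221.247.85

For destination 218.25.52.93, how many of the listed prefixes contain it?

Prefixes containing 218.25.52.93:
  0.0.0.0/0 (default, matches everything)
  216.0.0.0/6 (216.0.0.0 - 219.255.255.255)
  218.0.0.0/7 (218.0.0.0 - 219.255.255.255)
  218.24.0.0/13 (218.24.0.0 - 218.31.255.255)
  218.24.0.0/15 (218.24.0.0 - 218.25.255.255)
Total matching entries: 5.

5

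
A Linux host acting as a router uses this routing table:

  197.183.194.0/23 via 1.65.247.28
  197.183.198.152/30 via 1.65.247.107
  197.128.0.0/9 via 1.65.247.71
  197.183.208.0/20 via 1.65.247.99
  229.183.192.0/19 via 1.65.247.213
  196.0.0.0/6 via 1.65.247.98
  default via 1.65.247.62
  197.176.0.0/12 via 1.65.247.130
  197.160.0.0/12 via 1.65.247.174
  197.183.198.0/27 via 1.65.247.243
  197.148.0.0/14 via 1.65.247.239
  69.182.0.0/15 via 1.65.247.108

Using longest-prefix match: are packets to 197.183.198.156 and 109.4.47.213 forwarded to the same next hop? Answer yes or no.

no

197.183.198.156: longest match 197.176.0.0/12 -> 1.65.247.130
109.4.47.213: longest match 0.0.0.0/0 -> 1.65.247.62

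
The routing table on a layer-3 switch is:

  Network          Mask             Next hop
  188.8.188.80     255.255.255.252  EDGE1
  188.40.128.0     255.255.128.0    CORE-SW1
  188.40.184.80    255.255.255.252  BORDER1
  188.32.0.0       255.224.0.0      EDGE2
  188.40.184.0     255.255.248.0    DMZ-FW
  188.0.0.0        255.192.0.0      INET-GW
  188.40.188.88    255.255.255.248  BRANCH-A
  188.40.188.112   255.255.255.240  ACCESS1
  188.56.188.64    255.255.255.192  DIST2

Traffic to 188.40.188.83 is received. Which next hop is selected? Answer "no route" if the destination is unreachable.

DMZ-FW

Routes whose prefix contains 188.40.188.83:
  188.0.0.0/10 (188.0.0.0 - 188.63.255.255) -> INET-GW
  188.32.0.0/11 (188.32.0.0 - 188.63.255.255) -> EDGE2
  188.40.128.0/17 (188.40.128.0 - 188.40.255.255) -> CORE-SW1
  188.40.184.0/21 (188.40.184.0 - 188.40.191.255) -> DMZ-FW
More-specific entries that do NOT match:
  188.8.188.80/30 (188.8.188.80 - 188.8.188.83) does not contain 188.40.188.83
  188.40.184.80/30 (188.40.184.80 - 188.40.184.83) does not contain 188.40.188.83
  188.40.188.88/29 (188.40.188.88 - 188.40.188.95) does not contain 188.40.188.83
  188.40.188.112/28 (188.40.188.112 - 188.40.188.127) does not contain 188.40.188.83
  188.56.188.64/26 (188.56.188.64 - 188.56.188.127) does not contain 188.40.188.83
Longest matching prefix is /21 -> next hop DMZ-FW.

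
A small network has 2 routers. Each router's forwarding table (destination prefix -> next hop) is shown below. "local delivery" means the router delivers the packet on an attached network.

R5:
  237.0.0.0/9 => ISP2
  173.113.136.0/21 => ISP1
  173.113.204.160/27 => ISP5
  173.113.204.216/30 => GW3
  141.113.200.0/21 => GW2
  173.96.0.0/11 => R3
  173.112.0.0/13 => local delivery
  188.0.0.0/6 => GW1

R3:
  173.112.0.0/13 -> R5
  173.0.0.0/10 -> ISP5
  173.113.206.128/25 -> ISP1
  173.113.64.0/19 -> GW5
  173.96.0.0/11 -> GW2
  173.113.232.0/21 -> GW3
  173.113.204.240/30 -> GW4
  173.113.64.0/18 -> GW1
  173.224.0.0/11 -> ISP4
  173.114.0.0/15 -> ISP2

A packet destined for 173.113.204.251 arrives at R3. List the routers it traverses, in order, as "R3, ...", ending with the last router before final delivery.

At R3: longest match for 173.113.204.251 is 173.112.0.0/13 -> R5
At R5: longest match for 173.113.204.251 is 173.112.0.0/13 -> local delivery

R3, R5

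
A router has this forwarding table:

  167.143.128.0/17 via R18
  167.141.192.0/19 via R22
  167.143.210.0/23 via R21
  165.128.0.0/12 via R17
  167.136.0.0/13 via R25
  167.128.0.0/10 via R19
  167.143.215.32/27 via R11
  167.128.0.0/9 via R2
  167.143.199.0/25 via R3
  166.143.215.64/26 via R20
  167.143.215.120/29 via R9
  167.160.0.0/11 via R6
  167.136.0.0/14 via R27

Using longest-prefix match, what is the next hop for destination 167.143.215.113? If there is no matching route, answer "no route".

R18

Routes whose prefix contains 167.143.215.113:
  167.128.0.0/9 (167.128.0.0 - 167.255.255.255) -> R2
  167.128.0.0/10 (167.128.0.0 - 167.191.255.255) -> R19
  167.136.0.0/13 (167.136.0.0 - 167.143.255.255) -> R25
  167.143.128.0/17 (167.143.128.0 - 167.143.255.255) -> R18
More-specific entries that do NOT match:
  167.143.215.120/29 (167.143.215.120 - 167.143.215.127) does not contain 167.143.215.113
  167.143.215.32/27 (167.143.215.32 - 167.143.215.63) does not contain 167.143.215.113
  166.143.215.64/26 (166.143.215.64 - 166.143.215.127) does not contain 167.143.215.113
  167.143.199.0/25 (167.143.199.0 - 167.143.199.127) does not contain 167.143.215.113
  167.143.210.0/23 (167.143.210.0 - 167.143.211.255) does not contain 167.143.215.113
  167.141.192.0/19 (167.141.192.0 - 167.141.223.255) does not contain 167.143.215.113
Longest matching prefix is /17 -> next hop R18.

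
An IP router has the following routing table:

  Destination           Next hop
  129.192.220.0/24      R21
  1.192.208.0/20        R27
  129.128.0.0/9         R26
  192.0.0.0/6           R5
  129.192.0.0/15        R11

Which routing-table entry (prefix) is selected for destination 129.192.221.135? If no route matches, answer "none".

Entries matching 129.192.221.135:
  129.128.0.0/9 (129.128.0.0 - 129.255.255.255)
  129.192.0.0/15 (129.192.0.0 - 129.193.255.255)
Most specific is 129.192.0.0/15.

129.192.0.0/15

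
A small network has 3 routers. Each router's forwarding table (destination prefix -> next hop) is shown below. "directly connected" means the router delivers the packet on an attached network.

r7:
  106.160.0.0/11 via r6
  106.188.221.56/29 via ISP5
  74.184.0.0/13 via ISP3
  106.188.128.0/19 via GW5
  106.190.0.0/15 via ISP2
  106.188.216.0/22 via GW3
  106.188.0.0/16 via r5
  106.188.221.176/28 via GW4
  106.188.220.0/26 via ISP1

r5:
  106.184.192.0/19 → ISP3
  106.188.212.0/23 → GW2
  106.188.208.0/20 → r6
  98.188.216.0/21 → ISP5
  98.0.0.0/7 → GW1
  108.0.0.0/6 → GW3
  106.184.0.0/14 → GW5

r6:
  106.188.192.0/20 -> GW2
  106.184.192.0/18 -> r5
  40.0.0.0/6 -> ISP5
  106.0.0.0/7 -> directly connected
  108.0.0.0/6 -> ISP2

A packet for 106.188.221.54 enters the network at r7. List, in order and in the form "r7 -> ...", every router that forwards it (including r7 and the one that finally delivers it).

At r7: longest match for 106.188.221.54 is 106.188.0.0/16 -> r5
At r5: longest match for 106.188.221.54 is 106.188.208.0/20 -> r6
At r6: longest match for 106.188.221.54 is 106.0.0.0/7 -> directly connected

r7 -> r5 -> r6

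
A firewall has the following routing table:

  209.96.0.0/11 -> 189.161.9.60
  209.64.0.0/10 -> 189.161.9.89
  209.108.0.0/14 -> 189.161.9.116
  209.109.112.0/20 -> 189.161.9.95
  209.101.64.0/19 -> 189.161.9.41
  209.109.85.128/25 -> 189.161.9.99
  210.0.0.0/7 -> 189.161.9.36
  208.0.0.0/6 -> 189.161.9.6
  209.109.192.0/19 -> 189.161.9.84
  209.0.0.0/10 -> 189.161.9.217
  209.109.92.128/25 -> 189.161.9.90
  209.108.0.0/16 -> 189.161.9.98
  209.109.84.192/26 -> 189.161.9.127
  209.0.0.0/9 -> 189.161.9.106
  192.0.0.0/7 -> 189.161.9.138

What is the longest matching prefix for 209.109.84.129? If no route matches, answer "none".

Entries matching 209.109.84.129:
  208.0.0.0/6 (208.0.0.0 - 211.255.255.255)
  209.0.0.0/9 (209.0.0.0 - 209.127.255.255)
  209.64.0.0/10 (209.64.0.0 - 209.127.255.255)
  209.96.0.0/11 (209.96.0.0 - 209.127.255.255)
  209.108.0.0/14 (209.108.0.0 - 209.111.255.255)
Most specific is 209.108.0.0/14.

209.108.0.0/14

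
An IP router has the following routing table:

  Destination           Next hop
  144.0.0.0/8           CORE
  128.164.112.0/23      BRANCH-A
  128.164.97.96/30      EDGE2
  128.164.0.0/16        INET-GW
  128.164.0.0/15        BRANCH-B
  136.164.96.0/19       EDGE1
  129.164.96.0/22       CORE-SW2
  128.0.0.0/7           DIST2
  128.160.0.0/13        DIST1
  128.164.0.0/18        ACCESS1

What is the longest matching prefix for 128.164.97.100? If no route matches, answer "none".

128.164.0.0/16

Entries matching 128.164.97.100:
  128.0.0.0/7 (128.0.0.0 - 129.255.255.255)
  128.160.0.0/13 (128.160.0.0 - 128.167.255.255)
  128.164.0.0/15 (128.164.0.0 - 128.165.255.255)
  128.164.0.0/16 (128.164.0.0 - 128.164.255.255)
Most specific is 128.164.0.0/16.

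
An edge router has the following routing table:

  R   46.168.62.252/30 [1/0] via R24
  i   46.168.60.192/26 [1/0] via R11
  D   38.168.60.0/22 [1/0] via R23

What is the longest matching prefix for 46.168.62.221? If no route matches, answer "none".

46.168.62.221 is outside every listed prefix and there is no default route.

none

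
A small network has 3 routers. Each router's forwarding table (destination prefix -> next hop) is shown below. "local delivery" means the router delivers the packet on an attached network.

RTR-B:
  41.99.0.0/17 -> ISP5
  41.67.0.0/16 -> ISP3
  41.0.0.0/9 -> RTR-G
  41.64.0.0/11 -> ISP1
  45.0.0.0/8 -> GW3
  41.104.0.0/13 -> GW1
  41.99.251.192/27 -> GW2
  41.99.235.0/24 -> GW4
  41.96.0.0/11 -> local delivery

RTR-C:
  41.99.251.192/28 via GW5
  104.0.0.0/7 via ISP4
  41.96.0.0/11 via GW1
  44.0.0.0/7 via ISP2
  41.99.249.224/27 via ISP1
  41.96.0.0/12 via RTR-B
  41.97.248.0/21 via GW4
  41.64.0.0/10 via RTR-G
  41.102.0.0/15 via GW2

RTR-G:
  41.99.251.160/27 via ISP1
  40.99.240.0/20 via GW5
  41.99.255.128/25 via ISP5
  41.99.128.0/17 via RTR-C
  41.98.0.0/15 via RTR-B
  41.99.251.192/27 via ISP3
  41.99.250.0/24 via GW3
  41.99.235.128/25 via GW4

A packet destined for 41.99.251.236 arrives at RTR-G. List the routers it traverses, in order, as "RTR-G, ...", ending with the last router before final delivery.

At RTR-G: longest match for 41.99.251.236 is 41.99.128.0/17 -> RTR-C
At RTR-C: longest match for 41.99.251.236 is 41.96.0.0/12 -> RTR-B
At RTR-B: longest match for 41.99.251.236 is 41.96.0.0/11 -> local delivery

RTR-G, RTR-C, RTR-B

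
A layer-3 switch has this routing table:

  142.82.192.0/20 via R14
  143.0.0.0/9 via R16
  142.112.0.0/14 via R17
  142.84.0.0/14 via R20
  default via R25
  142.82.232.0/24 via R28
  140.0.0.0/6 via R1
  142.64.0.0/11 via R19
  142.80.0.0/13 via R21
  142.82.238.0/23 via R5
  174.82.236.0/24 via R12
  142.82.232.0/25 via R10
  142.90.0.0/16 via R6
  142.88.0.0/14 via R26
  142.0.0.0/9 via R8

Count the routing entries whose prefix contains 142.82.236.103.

5

Prefixes containing 142.82.236.103:
  0.0.0.0/0 (default, matches everything)
  140.0.0.0/6 (140.0.0.0 - 143.255.255.255)
  142.0.0.0/9 (142.0.0.0 - 142.127.255.255)
  142.64.0.0/11 (142.64.0.0 - 142.95.255.255)
  142.80.0.0/13 (142.80.0.0 - 142.87.255.255)
Total matching entries: 5.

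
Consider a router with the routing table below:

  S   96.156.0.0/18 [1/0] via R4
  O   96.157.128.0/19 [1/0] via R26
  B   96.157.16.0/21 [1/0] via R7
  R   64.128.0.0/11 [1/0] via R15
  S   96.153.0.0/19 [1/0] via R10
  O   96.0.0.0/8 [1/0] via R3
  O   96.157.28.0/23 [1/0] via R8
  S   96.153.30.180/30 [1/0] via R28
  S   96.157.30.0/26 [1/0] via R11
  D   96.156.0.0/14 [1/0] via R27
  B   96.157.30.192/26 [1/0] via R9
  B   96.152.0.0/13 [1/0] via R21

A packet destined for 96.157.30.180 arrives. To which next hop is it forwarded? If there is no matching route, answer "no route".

R27

Routes whose prefix contains 96.157.30.180:
  96.0.0.0/8 (96.0.0.0 - 96.255.255.255) -> R3
  96.152.0.0/13 (96.152.0.0 - 96.159.255.255) -> R21
  96.156.0.0/14 (96.156.0.0 - 96.159.255.255) -> R27
More-specific entries that do NOT match:
  96.153.30.180/30 (96.153.30.180 - 96.153.30.183) does not contain 96.157.30.180
  96.157.30.0/26 (96.157.30.0 - 96.157.30.63) does not contain 96.157.30.180
  96.157.30.192/26 (96.157.30.192 - 96.157.30.255) does not contain 96.157.30.180
  96.157.28.0/23 (96.157.28.0 - 96.157.29.255) does not contain 96.157.30.180
  96.157.16.0/21 (96.157.16.0 - 96.157.23.255) does not contain 96.157.30.180
  96.157.128.0/19 (96.157.128.0 - 96.157.159.255) does not contain 96.157.30.180
  96.153.0.0/19 (96.153.0.0 - 96.153.31.255) does not contain 96.157.30.180
  96.156.0.0/18 (96.156.0.0 - 96.156.63.255) does not contain 96.157.30.180
Longest matching prefix is /14 -> next hop R27.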